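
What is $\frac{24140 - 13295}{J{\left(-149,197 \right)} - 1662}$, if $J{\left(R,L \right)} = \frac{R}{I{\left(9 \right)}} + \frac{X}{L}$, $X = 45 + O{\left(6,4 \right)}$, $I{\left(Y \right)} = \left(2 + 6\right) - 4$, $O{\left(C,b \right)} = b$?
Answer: $- \frac{949540}{148757} \approx -6.3832$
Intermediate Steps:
$I{\left(Y \right)} = 4$ ($I{\left(Y \right)} = 8 - 4 = 4$)
$X = 49$ ($X = 45 + 4 = 49$)
$J{\left(R,L \right)} = \frac{49}{L} + \frac{R}{4}$ ($J{\left(R,L \right)} = \frac{R}{4} + \frac{49}{L} = \frac{49}{L} + \frac{R}{4}$)
$\frac{24140 - 13295}{J{\left(-149,197 \right)} - 1662} = \frac{24140 - 13295}{\left(\frac{49}{197} + \frac{1}{4} \left(-149\right)\right) - 1662} = \frac{10845}{\left(49 \cdot \frac{1}{197} - \frac{149}{4}\right) - 1662} = \frac{10845}{\left(\frac{49}{197} - \frac{149}{4}\right) - 1662} = \frac{10845}{- \frac{29157}{788} - 1662} = \frac{10845}{- \frac{1338813}{788}} = 10845 \left(- \frac{788}{1338813}\right) = - \frac{949540}{148757}$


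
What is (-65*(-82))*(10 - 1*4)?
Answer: 31980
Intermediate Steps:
(-65*(-82))*(10 - 1*4) = 5330*(10 - 4) = 5330*6 = 31980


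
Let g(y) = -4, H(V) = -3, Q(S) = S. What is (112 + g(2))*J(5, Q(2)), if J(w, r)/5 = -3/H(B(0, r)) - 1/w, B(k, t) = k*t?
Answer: 432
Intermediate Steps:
J(w, r) = 5 - 5/w (J(w, r) = 5*(-3/(-3) - 1/w) = 5*(-3*(-1/3) - 1/w) = 5*(1 - 1/w) = 5 - 5/w)
(112 + g(2))*J(5, Q(2)) = (112 - 4)*(5 - 5/5) = 108*(5 - 5*1/5) = 108*(5 - 1) = 108*4 = 432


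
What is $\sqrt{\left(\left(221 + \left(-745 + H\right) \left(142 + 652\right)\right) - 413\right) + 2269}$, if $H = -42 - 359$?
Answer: $i \sqrt{907847} \approx 952.81 i$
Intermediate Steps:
$H = -401$
$\sqrt{\left(\left(221 + \left(-745 + H\right) \left(142 + 652\right)\right) - 413\right) + 2269} = \sqrt{\left(\left(221 + \left(-745 - 401\right) \left(142 + 652\right)\right) - 413\right) + 2269} = \sqrt{\left(\left(221 - 909924\right) - 413\right) + 2269} = \sqrt{\left(-909703 - 413\right) + 2269} = \sqrt{-910116 + 2269} = \sqrt{-907847} = i \sqrt{907847}$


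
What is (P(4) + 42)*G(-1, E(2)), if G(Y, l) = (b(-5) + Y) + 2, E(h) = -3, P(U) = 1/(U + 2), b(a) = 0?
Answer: 253/6 ≈ 42.167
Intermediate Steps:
P(U) = 1/(2 + U)
G(Y, l) = 2 + Y (G(Y, l) = (0 + Y) + 2 = Y + 2 = 2 + Y)
(P(4) + 42)*G(-1, E(2)) = (1/(2 + 4) + 42)*(2 - 1) = (1/6 + 42)*1 = (⅙ + 42)*1 = (253/6)*1 = 253/6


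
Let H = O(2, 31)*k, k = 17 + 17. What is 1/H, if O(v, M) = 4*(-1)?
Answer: -1/136 ≈ -0.0073529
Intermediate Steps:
k = 34
O(v, M) = -4
H = -136 (H = -4*34 = -136)
1/H = 1/(-136) = -1/136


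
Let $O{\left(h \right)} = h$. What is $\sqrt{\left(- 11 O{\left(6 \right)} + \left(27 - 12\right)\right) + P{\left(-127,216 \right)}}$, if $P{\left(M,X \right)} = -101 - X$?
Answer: $4 i \sqrt{23} \approx 19.183 i$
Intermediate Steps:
$\sqrt{\left(- 11 O{\left(6 \right)} + \left(27 - 12\right)\right) + P{\left(-127,216 \right)}} = \sqrt{\left(\left(-11\right) 6 + \left(27 - 12\right)\right) - 317} = \sqrt{\left(-66 + \left(27 - 12\right)\right) - 317} = \sqrt{\left(-66 + 15\right) - 317} = \sqrt{-51 - 317} = \sqrt{-368} = 4 i \sqrt{23}$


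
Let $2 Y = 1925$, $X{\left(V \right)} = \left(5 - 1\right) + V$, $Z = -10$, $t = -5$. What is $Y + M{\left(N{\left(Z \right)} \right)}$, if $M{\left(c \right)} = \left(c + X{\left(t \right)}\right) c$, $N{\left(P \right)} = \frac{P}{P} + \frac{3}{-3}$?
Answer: $\frac{1925}{2} \approx 962.5$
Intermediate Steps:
$N{\left(P \right)} = 0$ ($N{\left(P \right)} = 1 + 3 \left(- \frac{1}{3}\right) = 1 - 1 = 0$)
$X{\left(V \right)} = 4 + V$
$Y = \frac{1925}{2}$ ($Y = \frac{1}{2} \cdot 1925 = \frac{1925}{2} \approx 962.5$)
$M{\left(c \right)} = c \left(-1 + c\right)$ ($M{\left(c \right)} = \left(c + \left(4 - 5\right)\right) c = \left(c - 1\right) c = \left(-1 + c\right) c = c \left(-1 + c\right)$)
$Y + M{\left(N{\left(Z \right)} \right)} = \frac{1925}{2} + 0 \left(-1 + 0\right) = \frac{1925}{2} + 0 \left(-1\right) = \frac{1925}{2} + 0 = \frac{1925}{2}$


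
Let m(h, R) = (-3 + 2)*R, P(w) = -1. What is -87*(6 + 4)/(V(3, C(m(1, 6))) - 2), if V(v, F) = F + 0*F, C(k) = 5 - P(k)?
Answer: -435/2 ≈ -217.50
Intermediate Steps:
m(h, R) = -R
C(k) = 6 (C(k) = 5 - 1*(-1) = 5 + 1 = 6)
V(v, F) = F (V(v, F) = F + 0 = F)
-87*(6 + 4)/(V(3, C(m(1, 6))) - 2) = -87*(6 + 4)/(6 - 2) = -870/4 = -87*5/2 = -435/2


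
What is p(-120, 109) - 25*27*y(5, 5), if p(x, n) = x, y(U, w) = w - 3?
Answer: -1470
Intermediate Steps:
y(U, w) = -3 + w
p(-120, 109) - 25*27*y(5, 5) = -120 - 25*27*(-3 + 5) = -120 - 675*2 = -120 - 1*1350 = -120 - 1350 = -1470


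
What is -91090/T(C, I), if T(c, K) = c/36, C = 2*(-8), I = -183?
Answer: 409905/2 ≈ 2.0495e+5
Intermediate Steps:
C = -16
T(c, K) = c/36 (T(c, K) = c*(1/36) = c/36)
-91090/T(C, I) = -91090/((1/36)*(-16)) = -91090/(-4/9) = -91090*(-9/4) = 409905/2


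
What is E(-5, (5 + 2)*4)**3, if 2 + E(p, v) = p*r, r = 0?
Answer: -8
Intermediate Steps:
E(p, v) = -2 (E(p, v) = -2 + p*0 = -2 + 0 = -2)
E(-5, (5 + 2)*4)**3 = (-2)**3 = -8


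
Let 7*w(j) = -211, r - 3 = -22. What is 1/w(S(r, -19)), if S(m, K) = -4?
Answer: -7/211 ≈ -0.033175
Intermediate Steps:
r = -19 (r = 3 - 22 = -19)
w(j) = -211/7 (w(j) = (1/7)*(-211) = -211/7)
1/w(S(r, -19)) = 1/(-211/7) = -7/211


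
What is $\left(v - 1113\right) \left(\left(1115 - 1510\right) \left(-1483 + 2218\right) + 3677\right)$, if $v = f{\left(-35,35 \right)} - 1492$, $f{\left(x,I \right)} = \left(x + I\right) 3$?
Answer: $746718040$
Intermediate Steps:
$f{\left(x,I \right)} = 3 I + 3 x$ ($f{\left(x,I \right)} = \left(I + x\right) 3 = 3 I + 3 x$)
$v = -1492$ ($v = \left(3 \cdot 35 + 3 \left(-35\right)\right) - 1492 = \left(105 - 105\right) - 1492 = 0 - 1492 = -1492$)
$\left(v - 1113\right) \left(\left(1115 - 1510\right) \left(-1483 + 2218\right) + 3677\right) = \left(-1492 - 1113\right) \left(\left(1115 - 1510\right) \left(-1483 + 2218\right) + 3677\right) = - 2605 \left(\left(-395\right) 735 + 3677\right) = - 2605 \left(-290325 + 3677\right) = \left(-2605\right) \left(-286648\right) = 746718040$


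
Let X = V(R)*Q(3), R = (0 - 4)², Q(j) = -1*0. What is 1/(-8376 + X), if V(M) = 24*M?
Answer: -1/8376 ≈ -0.00011939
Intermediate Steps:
Q(j) = 0
R = 16 (R = (-4)² = 16)
X = 0 (X = (24*16)*0 = 384*0 = 0)
1/(-8376 + X) = 1/(-8376 + 0) = 1/(-8376) = -1/8376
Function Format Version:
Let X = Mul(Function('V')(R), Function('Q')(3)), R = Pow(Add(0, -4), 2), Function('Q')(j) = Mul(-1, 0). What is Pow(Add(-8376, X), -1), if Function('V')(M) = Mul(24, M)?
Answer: Rational(-1, 8376) ≈ -0.00011939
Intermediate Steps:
Function('Q')(j) = 0
R = 16 (R = Pow(-4, 2) = 16)
X = 0 (X = Mul(Mul(24, 16), 0) = Mul(384, 0) = 0)
Pow(Add(-8376, X), -1) = Pow(Add(-8376, 0), -1) = Pow(-8376, -1) = Rational(-1, 8376)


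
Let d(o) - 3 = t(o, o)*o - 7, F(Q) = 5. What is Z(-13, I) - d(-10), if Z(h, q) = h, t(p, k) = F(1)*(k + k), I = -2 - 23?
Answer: -1009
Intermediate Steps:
I = -25
t(p, k) = 10*k (t(p, k) = 5*(k + k) = 5*(2*k) = 10*k)
d(o) = -4 + 10*o² (d(o) = 3 + ((10*o)*o - 7) = 3 + (10*o² - 7) = 3 + (-7 + 10*o²) = -4 + 10*o²)
Z(-13, I) - d(-10) = -13 - (-4 + 10*(-10)²) = -13 - (-4 + 10*100) = -13 - (-4 + 1000) = -13 - 1*996 = -13 - 996 = -1009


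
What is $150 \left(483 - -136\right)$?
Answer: $92850$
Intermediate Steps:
$150 \left(483 - -136\right) = 150 \left(483 + 136\right) = 150 \cdot 619 = 92850$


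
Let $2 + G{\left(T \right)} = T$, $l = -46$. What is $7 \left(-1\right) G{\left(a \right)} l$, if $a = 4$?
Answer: $644$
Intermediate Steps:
$G{\left(T \right)} = -2 + T$
$7 \left(-1\right) G{\left(a \right)} l = 7 \left(-1\right) \left(-2 + 4\right) \left(-46\right) = \left(-7\right) 2 \left(-46\right) = \left(-14\right) \left(-46\right) = 644$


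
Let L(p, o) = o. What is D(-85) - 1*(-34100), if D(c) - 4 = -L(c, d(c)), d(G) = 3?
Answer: 34101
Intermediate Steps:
D(c) = 1 (D(c) = 4 - 1*3 = 4 - 3 = 1)
D(-85) - 1*(-34100) = 1 - 1*(-34100) = 1 + 34100 = 34101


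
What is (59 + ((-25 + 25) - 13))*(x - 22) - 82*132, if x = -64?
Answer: -14780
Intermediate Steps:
(59 + ((-25 + 25) - 13))*(x - 22) - 82*132 = (59 + ((-25 + 25) - 13))*(-64 - 22) - 82*132 = (59 + (0 - 13))*(-86) - 10824 = (59 - 13)*(-86) - 10824 = 46*(-86) - 10824 = -3956 - 10824 = -14780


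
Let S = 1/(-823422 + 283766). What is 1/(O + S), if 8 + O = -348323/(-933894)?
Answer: -19383903864/147841474643 ≈ -0.13111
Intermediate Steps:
O = -7122829/933894 (O = -8 - 348323/(-933894) = -8 - 348323*(-1/933894) = -8 + 348323/933894 = -7122829/933894 ≈ -7.6270)
S = -1/539656 (S = 1/(-539656) = -1/539656 ≈ -1.8530e-6)
1/(O + S) = 1/(-7122829/933894 - 1/539656) = 1/(-147841474643/19383903864) = -19383903864/147841474643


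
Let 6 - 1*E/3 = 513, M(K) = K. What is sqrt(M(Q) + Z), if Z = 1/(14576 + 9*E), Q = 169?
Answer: 12*sqrt(923367)/887 ≈ 13.000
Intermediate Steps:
E = -1521 (E = 18 - 3*513 = 18 - 1539 = -1521)
Z = 1/887 (Z = 1/(14576 + 9*(-1521)) = 1/(14576 - 13689) = 1/887 ≈ 0.0011274)
sqrt(M(Q) + Z) = sqrt(169 + 1/887) = sqrt(149904/887) = 12*sqrt(923367)/887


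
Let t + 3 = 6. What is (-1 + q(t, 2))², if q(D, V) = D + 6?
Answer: 64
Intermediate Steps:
t = 3 (t = -3 + 6 = 3)
q(D, V) = 6 + D
(-1 + q(t, 2))² = (-1 + (6 + 3))² = (-1 + 9)² = 8² = 64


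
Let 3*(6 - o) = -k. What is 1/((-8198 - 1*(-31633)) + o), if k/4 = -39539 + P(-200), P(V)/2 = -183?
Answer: -3/89297 ≈ -3.3596e-5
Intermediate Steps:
P(V) = -366 (P(V) = 2*(-183) = -366)
k = -159620 (k = 4*(-39539 - 366) = 4*(-39905) = -159620)
o = -159602/3 (o = 6 - (-1)*(-159620)/3 = 6 - 1/3*159620 = 6 - 159620/3 = -159602/3 ≈ -53201.)
1/((-8198 - 1*(-31633)) + o) = 1/((-8198 - 1*(-31633)) - 159602/3) = 1/((-8198 + 31633) - 159602/3) = 1/(23435 - 159602/3) = 1/(-89297/3) = -3/89297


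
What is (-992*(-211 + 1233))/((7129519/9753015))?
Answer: -9887840679360/7129519 ≈ -1.3869e+6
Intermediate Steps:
(-992*(-211 + 1233))/((7129519/9753015)) = (-992*1022)/((7129519*(1/9753015))) = -1013824/7129519/9753015 = -1013824*9753015/7129519 = -9887840679360/7129519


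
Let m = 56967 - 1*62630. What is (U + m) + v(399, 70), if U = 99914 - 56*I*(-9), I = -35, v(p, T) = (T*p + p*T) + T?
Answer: 132541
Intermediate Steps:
v(p, T) = T + 2*T*p (v(p, T) = (T*p + T*p) + T = 2*T*p + T = T + 2*T*p)
m = -5663 (m = 56967 - 62630 = -5663)
U = 82274 (U = 99914 - 56*(-35)*(-9) = 99914 - (-1960)*(-9) = 99914 - 1*17640 = 99914 - 17640 = 82274)
(U + m) + v(399, 70) = (82274 - 5663) + 70*(1 + 2*399) = 76611 + 70*(1 + 798) = 76611 + 70*799 = 76611 + 55930 = 132541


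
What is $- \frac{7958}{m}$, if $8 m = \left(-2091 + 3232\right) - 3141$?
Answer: $\frac{3979}{125} \approx 31.832$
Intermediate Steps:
$m = -250$ ($m = \frac{\left(-2091 + 3232\right) - 3141}{8} = \frac{1141 - 3141}{8} = \frac{1}{8} \left(-2000\right) = -250$)
$- \frac{7958}{m} = - \frac{7958}{-250} = \left(-7958\right) \left(- \frac{1}{250}\right) = \frac{3979}{125}$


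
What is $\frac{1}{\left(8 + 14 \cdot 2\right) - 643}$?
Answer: $- \frac{1}{607} \approx -0.0016474$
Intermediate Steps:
$\frac{1}{\left(8 + 14 \cdot 2\right) - 643} = \frac{1}{\left(8 + 28\right) - 643} = \frac{1}{36 - 643} = \frac{1}{-607} = - \frac{1}{607}$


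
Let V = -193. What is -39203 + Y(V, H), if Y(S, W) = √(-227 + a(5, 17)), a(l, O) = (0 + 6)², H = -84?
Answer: -39203 + I*√191 ≈ -39203.0 + 13.82*I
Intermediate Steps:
a(l, O) = 36 (a(l, O) = 6² = 36)
Y(S, W) = I*√191 (Y(S, W) = √(-227 + 36) = √(-191) = I*√191)
-39203 + Y(V, H) = -39203 + I*√191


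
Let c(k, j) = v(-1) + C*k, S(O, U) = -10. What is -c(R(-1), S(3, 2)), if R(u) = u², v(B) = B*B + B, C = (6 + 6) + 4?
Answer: -16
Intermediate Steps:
C = 16 (C = 12 + 4 = 16)
v(B) = B + B² (v(B) = B² + B = B + B²)
c(k, j) = 16*k (c(k, j) = -(1 - 1) + 16*k = -1*0 + 16*k = 0 + 16*k = 16*k)
-c(R(-1), S(3, 2)) = -16*(-1)² = -16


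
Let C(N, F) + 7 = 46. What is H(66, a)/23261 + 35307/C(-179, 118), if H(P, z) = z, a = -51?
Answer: 273758046/302393 ≈ 905.31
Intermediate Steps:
C(N, F) = 39 (C(N, F) = -7 + 46 = 39)
H(66, a)/23261 + 35307/C(-179, 118) = -51/23261 + 35307/39 = -51*1/23261 + 35307*(1/39) = -51/23261 + 11769/13 = 273758046/302393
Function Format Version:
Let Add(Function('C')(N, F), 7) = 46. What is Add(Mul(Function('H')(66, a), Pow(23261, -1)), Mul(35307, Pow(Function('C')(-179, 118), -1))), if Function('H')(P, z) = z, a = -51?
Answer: Rational(273758046, 302393) ≈ 905.31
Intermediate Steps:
Function('C')(N, F) = 39 (Function('C')(N, F) = Add(-7, 46) = 39)
Add(Mul(Function('H')(66, a), Pow(23261, -1)), Mul(35307, Pow(Function('C')(-179, 118), -1))) = Add(Mul(-51, Pow(23261, -1)), Mul(35307, Pow(39, -1))) = Add(Mul(-51, Rational(1, 23261)), Mul(35307, Rational(1, 39))) = Add(Rational(-51, 23261), Rational(11769, 13)) = Rational(273758046, 302393)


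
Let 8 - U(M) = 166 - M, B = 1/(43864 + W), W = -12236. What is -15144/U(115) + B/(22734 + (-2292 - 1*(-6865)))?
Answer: 13079354814667/37137629228 ≈ 352.19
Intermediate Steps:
B = 1/31628 (B = 1/(43864 - 12236) = 1/31628 ≈ 3.1618e-5)
U(M) = -158 + M (U(M) = 8 - (166 - M) = 8 + (-166 + M) = -158 + M)
-15144/U(115) + B/(22734 + (-2292 - 1*(-6865))) = -15144/(-158 + 115) + 1/(31628*(22734 + (-2292 - 1*(-6865)))) = -15144/(-43) + 1/(31628*(22734 + (-2292 + 6865))) = -15144*(-1/43) + 1/(31628*(22734 + 4573)) = 15144/43 + (1/31628)/27307 = 15144/43 + (1/31628)*(1/27307) = 15144/43 + 1/863665796 = 13079354814667/37137629228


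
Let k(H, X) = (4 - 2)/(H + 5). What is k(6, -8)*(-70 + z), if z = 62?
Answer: -16/11 ≈ -1.4545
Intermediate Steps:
k(H, X) = 2/(5 + H)
k(6, -8)*(-70 + z) = (2/(5 + 6))*(-70 + 62) = (2/11)*(-8) = -16/11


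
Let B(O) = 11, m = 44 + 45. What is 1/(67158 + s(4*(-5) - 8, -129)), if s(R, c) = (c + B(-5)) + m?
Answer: 1/67129 ≈ 1.4897e-5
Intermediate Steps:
m = 89
s(R, c) = 100 + c (s(R, c) = (c + 11) + 89 = (11 + c) + 89 = 100 + c)
1/(67158 + s(4*(-5) - 8, -129)) = 1/(67158 + (100 - 129)) = 1/(67158 - 29) = 1/67129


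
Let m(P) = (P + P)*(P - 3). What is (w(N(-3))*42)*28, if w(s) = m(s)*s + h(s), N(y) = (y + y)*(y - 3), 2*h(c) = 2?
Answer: 100591512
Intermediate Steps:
m(P) = 2*P*(-3 + P) (m(P) = (2*P)*(-3 + P) = 2*P*(-3 + P))
h(c) = 1 (h(c) = (½)*2 = 1)
N(y) = 2*y*(-3 + y) (N(y) = (2*y)*(-3 + y) = 2*y*(-3 + y))
w(s) = 1 + 2*s²*(-3 + s) (w(s) = (2*s*(-3 + s))*s + 1 = 2*s²*(-3 + s) + 1 = 1 + 2*s²*(-3 + s))
(w(N(-3))*42)*28 = ((1 + 2*(2*(-3)*(-3 - 3))²*(-3 + 2*(-3)*(-3 - 3)))*42)*28 = ((1 + 2*(2*(-3)*(-6))²*(-3 + 2*(-3)*(-6)))*42)*28 = ((1 + 2*36²*(-3 + 36))*42)*28 = ((1 + 2*1296*33)*42)*28 = ((1 + 85536)*42)*28 = (85537*42)*28 = 3592554*28 = 100591512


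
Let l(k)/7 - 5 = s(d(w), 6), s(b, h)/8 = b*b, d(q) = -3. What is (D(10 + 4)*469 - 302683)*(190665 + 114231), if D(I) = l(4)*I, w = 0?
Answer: 986762670336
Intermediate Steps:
s(b, h) = 8*b**2 (s(b, h) = 8*(b*b) = 8*b**2)
l(k) = 539 (l(k) = 35 + 7*(8*(-3)**2) = 35 + 7*(8*9) = 35 + 7*72 = 35 + 504 = 539)
D(I) = 539*I
(D(10 + 4)*469 - 302683)*(190665 + 114231) = ((539*(10 + 4))*469 - 302683)*(190665 + 114231) = ((539*14)*469 - 302683)*304896 = (7546*469 - 302683)*304896 = (3539074 - 302683)*304896 = 3236391*304896 = 986762670336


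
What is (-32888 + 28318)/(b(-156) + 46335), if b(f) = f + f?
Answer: -4570/46023 ≈ -0.099298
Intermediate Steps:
b(f) = 2*f
(-32888 + 28318)/(b(-156) + 46335) = (-32888 + 28318)/(2*(-156) + 46335) = -4570/(-312 + 46335) = -4570/46023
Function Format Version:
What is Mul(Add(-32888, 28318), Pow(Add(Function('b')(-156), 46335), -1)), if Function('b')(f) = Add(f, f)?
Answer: Rational(-4570, 46023) ≈ -0.099298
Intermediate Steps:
Function('b')(f) = Mul(2, f)
Mul(Add(-32888, 28318), Pow(Add(Function('b')(-156), 46335), -1)) = Mul(Add(-32888, 28318), Pow(Add(Mul(2, -156), 46335), -1)) = Mul(-4570, Pow(Add(-312, 46335), -1)) = Mul(-4570, Pow(46023, -1)) = Mul(-4570, Rational(1, 46023)) = Rational(-4570, 46023)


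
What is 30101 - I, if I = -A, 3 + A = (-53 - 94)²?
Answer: 51707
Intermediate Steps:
A = 21606 (A = -3 + (-53 - 94)² = -3 + (-147)² = -3 + 21609 = 21606)
I = -21606 (I = -1*21606 = -21606)
30101 - I = 30101 - 1*(-21606) = 30101 + 21606 = 51707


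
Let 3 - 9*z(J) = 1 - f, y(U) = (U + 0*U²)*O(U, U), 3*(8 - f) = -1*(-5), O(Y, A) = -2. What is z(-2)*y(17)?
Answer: -850/27 ≈ -31.481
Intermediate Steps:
f = 19/3 (f = 8 - (-1)*(-5)/3 = 8 - ⅓*5 = 8 - 5/3 = 19/3 ≈ 6.3333)
y(U) = -2*U (y(U) = (U + 0*U²)*(-2) = (U + 0)*(-2) = U*(-2) = -2*U)
z(J) = 25/27 (z(J) = ⅓ - (1 - 1*19/3)/9 = ⅓ - (1 - 19/3)/9 = ⅓ - ⅑*(-16/3) = ⅓ + 16/27 = 25/27)
z(-2)*y(17) = 25*(-2*17)/27 = (25/27)*(-34) = -850/27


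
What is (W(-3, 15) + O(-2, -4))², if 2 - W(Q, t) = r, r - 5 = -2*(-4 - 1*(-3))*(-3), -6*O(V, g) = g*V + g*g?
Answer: 1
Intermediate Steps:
O(V, g) = -g²/6 - V*g/6 (O(V, g) = -(g*V + g*g)/6 = -(V*g + g²)/6 = -(g² + V*g)/6 = -g²/6 - V*g/6)
r = -1 (r = 5 - 2*(-4 - 1*(-3))*(-3) = 5 - 2*(-4 + 3)*(-3) = 5 - 2*(-1)*(-3) = 5 + 2*(-3) = 5 - 6 = -1)
W(Q, t) = 3 (W(Q, t) = 2 - 1*(-1) = 2 + 1 = 3)
(W(-3, 15) + O(-2, -4))² = (3 - ⅙*(-4)*(-2 - 4))² = (3 - ⅙*(-4)*(-6))² = (3 - 4)² = (-1)² = 1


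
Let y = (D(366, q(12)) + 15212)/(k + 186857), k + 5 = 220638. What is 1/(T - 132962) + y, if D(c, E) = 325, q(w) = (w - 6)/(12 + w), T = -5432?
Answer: 179151674/4699514255 ≈ 0.038121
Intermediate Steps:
k = 220633 (k = -5 + 220638 = 220633)
q(w) = (-6 + w)/(12 + w)
y = 5179/135830 (y = (325 + 15212)/(220633 + 186857) = 15537/407490 = 15537*(1/407490) = 5179/135830 ≈ 0.038129)
1/(T - 132962) + y = 1/(-5432 - 132962) + 5179/135830 = 1/(-138394) + 5179/135830 = -1/138394 + 5179/135830 = 179151674/4699514255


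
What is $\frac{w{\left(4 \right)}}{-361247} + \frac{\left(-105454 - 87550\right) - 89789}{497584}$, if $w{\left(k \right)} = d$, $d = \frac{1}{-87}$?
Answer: $- \frac{8887756192193}{15638313270576} \approx -0.56833$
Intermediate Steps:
$d = - \frac{1}{87} \approx -0.011494$
$w{\left(k \right)} = - \frac{1}{87}$
$\frac{w{\left(4 \right)}}{-361247} + \frac{\left(-105454 - 87550\right) - 89789}{497584} = - \frac{1}{87 \left(-361247\right)} + \frac{\left(-105454 - 87550\right) - 89789}{497584} = \left(- \frac{1}{87}\right) \left(- \frac{1}{361247}\right) + \left(\left(-105454 - 87550\right) - 89789\right) \frac{1}{497584} = \frac{1}{31428489} + \left(-193004 - 89789\right) \frac{1}{497584} = \frac{1}{31428489} - \frac{282793}{497584} = - \frac{8887756192193}{15638313270576}$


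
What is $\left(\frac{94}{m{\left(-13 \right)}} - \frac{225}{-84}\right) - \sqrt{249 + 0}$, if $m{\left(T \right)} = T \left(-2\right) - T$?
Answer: $\frac{5557}{1092} - \sqrt{249} \approx -10.691$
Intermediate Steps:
$m{\left(T \right)} = - 3 T$ ($m{\left(T \right)} = - 2 T - T = - 3 T$)
$\left(\frac{94}{m{\left(-13 \right)}} - \frac{225}{-84}\right) - \sqrt{249 + 0} = \left(\frac{94}{\left(-3\right) \left(-13\right)} - \frac{225}{-84}\right) - \sqrt{249 + 0} = \left(\frac{94}{39} - - \frac{75}{28}\right) - \sqrt{249} = \left(94 \cdot \frac{1}{39} + \frac{75}{28}\right) - \sqrt{249} = \left(\frac{94}{39} + \frac{75}{28}\right) - \sqrt{249} = \frac{5557}{1092} - \sqrt{249}$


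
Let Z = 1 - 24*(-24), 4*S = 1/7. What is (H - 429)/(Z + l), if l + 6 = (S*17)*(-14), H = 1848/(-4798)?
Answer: -45782/59975 ≈ -0.76335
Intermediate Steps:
H = -924/2399 (H = 1848*(-1/4798) = -924/2399 ≈ -0.38516)
S = 1/28 (S = (¼)/7 = (¼)*(⅐) = 1/28 ≈ 0.035714)
Z = 577 (Z = 1 + 576 = 577)
l = -29/2 (l = -6 + ((1/28)*17)*(-14) = -6 + (17/28)*(-14) = -6 - 17/2 = -29/2 ≈ -14.500)
(H - 429)/(Z + l) = (-924/2399 - 429)/(577 - 29/2) = -1030095/(2399*1125/2) = -1030095/2399*2/1125 = -45782/59975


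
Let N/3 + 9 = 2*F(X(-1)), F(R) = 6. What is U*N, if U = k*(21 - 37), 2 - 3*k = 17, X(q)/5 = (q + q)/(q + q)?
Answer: 720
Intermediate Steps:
X(q) = 5 (X(q) = 5*((q + q)/(q + q)) = 5*((2*q)/((2*q))) = 5*((2*q)*(1/(2*q))) = 5*1 = 5)
k = -5 (k = ⅔ - ⅓*17 = ⅔ - 17/3 = -5)
N = 9 (N = -27 + 3*(2*6) = -27 + 3*12 = -27 + 36 = 9)
U = 80 (U = -5*(21 - 37) = -5*(-16) = 80)
U*N = 80*9 = 720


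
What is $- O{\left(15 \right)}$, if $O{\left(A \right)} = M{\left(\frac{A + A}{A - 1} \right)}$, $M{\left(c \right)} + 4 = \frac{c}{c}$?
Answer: $3$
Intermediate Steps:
$M{\left(c \right)} = -3$ ($M{\left(c \right)} = -4 + \frac{c}{c} = -4 + 1 = -3$)
$O{\left(A \right)} = -3$
$- O{\left(15 \right)} = \left(-1\right) \left(-3\right) = 3$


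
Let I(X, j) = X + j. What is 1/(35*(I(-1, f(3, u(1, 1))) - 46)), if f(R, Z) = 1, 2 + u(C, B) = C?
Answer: -1/1610 ≈ -0.00062112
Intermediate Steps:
u(C, B) = -2 + C
1/(35*(I(-1, f(3, u(1, 1))) - 46)) = 1/(35*((-1 + 1) - 46)) = 1/(35*(0 - 46)) = 1/(35*(-46)) = 1/(-1610) = -1/1610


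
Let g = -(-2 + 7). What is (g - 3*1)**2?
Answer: 64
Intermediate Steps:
g = -5 (g = -1*5 = -5)
(g - 3*1)**2 = (-5 - 3*1)**2 = (-5 - 3)**2 = (-8)**2 = 64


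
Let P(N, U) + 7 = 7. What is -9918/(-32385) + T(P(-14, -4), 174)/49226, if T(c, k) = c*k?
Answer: 3306/10795 ≈ 0.30625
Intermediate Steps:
P(N, U) = 0 (P(N, U) = -7 + 7 = 0)
-9918/(-32385) + T(P(-14, -4), 174)/49226 = -9918/(-32385) + (0*174)/49226 = -9918*(-1/32385) + 0*(1/49226) = 3306/10795 + 0 = 3306/10795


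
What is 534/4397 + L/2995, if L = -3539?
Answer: -13961653/13169015 ≈ -1.0602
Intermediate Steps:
534/4397 + L/2995 = 534/4397 - 3539/2995 = -13961653/13169015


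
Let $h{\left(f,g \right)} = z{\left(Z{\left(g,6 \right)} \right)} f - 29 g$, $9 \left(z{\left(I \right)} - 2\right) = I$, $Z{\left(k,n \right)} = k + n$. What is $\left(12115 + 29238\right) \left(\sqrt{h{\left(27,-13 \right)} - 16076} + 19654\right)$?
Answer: $812751862 + 41353 i \sqrt{15666} \approx 8.1275 \cdot 10^{8} + 5.1759 \cdot 10^{6} i$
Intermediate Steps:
$z{\left(I \right)} = 2 + \frac{I}{9}$
$h{\left(f,g \right)} = - 29 g + f \left(\frac{8}{3} + \frac{g}{9}\right)$ ($h{\left(f,g \right)} = \left(2 + \frac{g + 6}{9}\right) f - 29 g = \left(2 + \frac{6 + g}{9}\right) f - 29 g = \left(2 + \left(\frac{2}{3} + \frac{g}{9}\right)\right) f - 29 g = \left(\frac{8}{3} + \frac{g}{9}\right) f - 29 g = f \left(\frac{8}{3} + \frac{g}{9}\right) - 29 g = - 29 g + f \left(\frac{8}{3} + \frac{g}{9}\right)$)
$\left(12115 + 29238\right) \left(\sqrt{h{\left(27,-13 \right)} - 16076} + 19654\right) = \left(12115 + 29238\right) \left(\sqrt{\left(\left(-29\right) \left(-13\right) + \frac{1}{9} \cdot 27 \left(24 - 13\right)\right) - 16076} + 19654\right) = 41353 \left(\sqrt{\left(377 + \frac{1}{9} \cdot 27 \cdot 11\right) - 16076} + 19654\right) = 41353 \left(\sqrt{\left(377 + 33\right) - 16076} + 19654\right) = 41353 \left(\sqrt{410 - 16076} + 19654\right) = 41353 \left(\sqrt{-15666} + 19654\right) = 41353 \left(i \sqrt{15666} + 19654\right) = 41353 \left(19654 + i \sqrt{15666}\right) = 812751862 + 41353 i \sqrt{15666}$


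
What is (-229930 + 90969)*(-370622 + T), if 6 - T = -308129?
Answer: 8683256007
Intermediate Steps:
T = 308135 (T = 6 - 1*(-308129) = 6 + 308129 = 308135)
(-229930 + 90969)*(-370622 + T) = (-229930 + 90969)*(-370622 + 308135) = -138961*(-62487) = 8683256007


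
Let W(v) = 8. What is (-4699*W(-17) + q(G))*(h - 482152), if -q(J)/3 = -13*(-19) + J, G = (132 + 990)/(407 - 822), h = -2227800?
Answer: 43101323158208/415 ≈ 1.0386e+11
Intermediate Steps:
G = -1122/415 (G = 1122/(-415) = 1122*(-1/415) = -1122/415 ≈ -2.7036)
q(J) = -741 - 3*J (q(J) = -3*(-13*(-19) + J) = -3*(247 + J) = -741 - 3*J)
(-4699*W(-17) + q(G))*(h - 482152) = (-4699*8 + (-741 - 3*(-1122/415)))*(-2227800 - 482152) = (-37592 + (-741 + 3366/415))*(-2709952) = (-37592 - 304149/415)*(-2709952) = -15904829/415*(-2709952) = 43101323158208/415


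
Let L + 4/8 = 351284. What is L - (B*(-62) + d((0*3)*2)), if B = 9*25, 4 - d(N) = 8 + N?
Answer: 730475/2 ≈ 3.6524e+5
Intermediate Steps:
d(N) = -4 - N (d(N) = 4 - (8 + N) = 4 + (-8 - N) = -4 - N)
B = 225
L = 702567/2 (L = -½ + 351284 = 702567/2 ≈ 3.5128e+5)
L - (B*(-62) + d((0*3)*2)) = 702567/2 - (225*(-62) + (-4 - 0*3*2)) = 702567/2 - (-13950 + (-4 - 0*2)) = 702567/2 - (-13950 + (-4 - 1*0)) = 702567/2 - (-13950 + (-4 + 0)) = 702567/2 - (-13950 - 4) = 702567/2 - 1*(-13954) = 702567/2 + 13954 = 730475/2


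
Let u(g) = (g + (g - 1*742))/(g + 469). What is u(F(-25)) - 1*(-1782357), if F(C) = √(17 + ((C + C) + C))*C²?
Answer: 40773619773829/22876211 + 1050000*I*√58/22876211 ≈ 1.7824e+6 + 0.34956*I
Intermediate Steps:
F(C) = C²*√(17 + 3*C) (F(C) = √(17 + (2*C + C))*C² = √(17 + 3*C)*C² = C²*√(17 + 3*C))
u(g) = (-742 + 2*g)/(469 + g) (u(g) = (g + (g - 742))/(469 + g) = (g + (-742 + g))/(469 + g) = (-742 + 2*g)/(469 + g))
u(F(-25)) - 1*(-1782357) = 2*(-371 + (-25)²*√(17 + 3*(-25)))/(469 + (-25)²*√(17 + 3*(-25))) - 1*(-1782357) = 2*(-371 + 625*√(17 - 75))/(469 + 625*√(17 - 75)) + 1782357 = 2*(-371 + 625*√(-58))/(469 + 625*√(-58)) + 1782357 = 2*(-371 + 625*(I*√58))/(469 + 625*(I*√58)) + 1782357 = 2*(-371 + 625*I*√58)/(469 + 625*I*√58) + 1782357 = 1782357 + 2*(-371 + 625*I*√58)/(469 + 625*I*√58)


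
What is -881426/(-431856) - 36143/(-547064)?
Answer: 3889101599/1845725553 ≈ 2.1071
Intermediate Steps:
-881426/(-431856) - 36143/(-547064) = -881426*(-1/431856) - 36143*(-1/547064) = 440713/215928 + 36143/547064 = 3889101599/1845725553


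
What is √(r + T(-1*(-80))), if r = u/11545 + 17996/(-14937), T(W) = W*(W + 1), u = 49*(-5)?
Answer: √7706682326133630879/34489533 ≈ 80.491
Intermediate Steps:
u = -245
T(W) = W*(1 + W)
r = -42284677/34489533 (r = -245/11545 + 17996/(-14937) = -245*1/11545 + 17996*(-1/14937) = -49/2309 - 17996/14937 = -42284677/34489533 ≈ -1.2260)
√(r + T(-1*(-80))) = √(-42284677/34489533 + (-1*(-80))*(1 - 1*(-80))) = √(-42284677/34489533 + 80*(1 + 80)) = √(-42284677/34489533 + 80*81) = √(-42284677/34489533 + 6480) = √(223449889163/34489533) = √7706682326133630879/34489533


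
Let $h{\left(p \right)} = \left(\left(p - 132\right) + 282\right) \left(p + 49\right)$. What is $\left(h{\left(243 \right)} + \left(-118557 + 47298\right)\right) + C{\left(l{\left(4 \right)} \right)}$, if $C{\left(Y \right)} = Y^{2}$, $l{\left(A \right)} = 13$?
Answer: $43666$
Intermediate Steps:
$h{\left(p \right)} = \left(49 + p\right) \left(150 + p\right)$ ($h{\left(p \right)} = \left(\left(-132 + p\right) + 282\right) \left(49 + p\right) = \left(150 + p\right) \left(49 + p\right) = \left(49 + p\right) \left(150 + p\right)$)
$\left(h{\left(243 \right)} + \left(-118557 + 47298\right)\right) + C{\left(l{\left(4 \right)} \right)} = \left(\left(7350 + 243^{2} + 199 \cdot 243\right) + \left(-118557 + 47298\right)\right) + 13^{2} = \left(\left(7350 + 59049 + 48357\right) - 71259\right) + 169 = \left(114756 - 71259\right) + 169 = 43497 + 169 = 43666$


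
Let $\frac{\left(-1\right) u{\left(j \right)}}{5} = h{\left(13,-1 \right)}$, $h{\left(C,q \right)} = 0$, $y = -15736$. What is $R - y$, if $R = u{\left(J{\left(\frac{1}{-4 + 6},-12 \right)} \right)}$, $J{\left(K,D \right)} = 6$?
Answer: $15736$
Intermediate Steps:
$u{\left(j \right)} = 0$ ($u{\left(j \right)} = \left(-5\right) 0 = 0$)
$R = 0$
$R - y = 0 - -15736 = 0 + 15736 = 15736$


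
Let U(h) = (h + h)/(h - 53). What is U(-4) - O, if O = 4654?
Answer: -265270/57 ≈ -4653.9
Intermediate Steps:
U(h) = 2*h/(-53 + h) (U(h) = (2*h)/(-53 + h) = 2*h/(-53 + h))
U(-4) - O = 2*(-4)/(-53 - 4) - 1*4654 = 2*(-4)/(-57) - 4654 = 2*(-4)*(-1/57) - 4654 = 8/57 - 4654 = -265270/57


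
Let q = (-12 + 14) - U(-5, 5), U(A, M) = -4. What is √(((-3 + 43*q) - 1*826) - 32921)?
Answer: 2*I*√8373 ≈ 183.01*I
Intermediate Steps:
q = 6 (q = (-12 + 14) - 1*(-4) = 2 + 4 = 6)
√(((-3 + 43*q) - 1*826) - 32921) = √(((-3 + 43*6) - 1*826) - 32921) = √(((-3 + 258) - 826) - 32921) = √((255 - 826) - 32921) = √(-571 - 32921) = √(-33492) = 2*I*√8373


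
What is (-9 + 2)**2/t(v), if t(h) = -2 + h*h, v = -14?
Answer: 49/194 ≈ 0.25258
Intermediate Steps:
t(h) = -2 + h**2
(-9 + 2)**2/t(v) = (-9 + 2)**2/(-2 + (-14)**2) = (-7)**2/(-2 + 196) = 49/194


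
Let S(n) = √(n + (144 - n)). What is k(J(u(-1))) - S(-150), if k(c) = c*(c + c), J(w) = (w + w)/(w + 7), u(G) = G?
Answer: -106/9 ≈ -11.778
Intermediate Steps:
S(n) = 12 (S(n) = √144 = 12)
J(w) = 2*w/(7 + w) (J(w) = (2*w)/(7 + w) = 2*w/(7 + w))
k(c) = 2*c² (k(c) = c*(2*c) = 2*c²)
k(J(u(-1))) - S(-150) = 2*(2*(-1)/(7 - 1))² - 1*12 = 2*(2*(-1)/6)² - 12 = 2*(2*(-1)*(⅙))² - 12 = 2*(-⅓)² - 12 = 2*(⅑) - 12 = 2/9 - 12 = -106/9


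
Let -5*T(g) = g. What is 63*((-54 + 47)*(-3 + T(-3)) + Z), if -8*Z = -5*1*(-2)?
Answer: 19593/20 ≈ 979.65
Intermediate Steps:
Z = -5/4 (Z = -(-5*1)*(-2)/8 = -(-5)*(-2)/8 = -1/8*10 = -5/4 ≈ -1.2500)
T(g) = -g/5
63*((-54 + 47)*(-3 + T(-3)) + Z) = 63*((-54 + 47)*(-3 - 1/5*(-3)) - 5/4) = 63*(-7*(-3 + 3/5) - 5/4) = 63*(-7*(-12/5) - 5/4) = 63*(84/5 - 5/4) = 63*(311/20) = 19593/20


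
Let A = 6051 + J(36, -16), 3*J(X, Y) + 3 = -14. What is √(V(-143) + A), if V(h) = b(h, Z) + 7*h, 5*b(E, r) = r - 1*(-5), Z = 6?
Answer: √1135470/15 ≈ 71.039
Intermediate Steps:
J(X, Y) = -17/3 (J(X, Y) = -1 + (⅓)*(-14) = -1 - 14/3 = -17/3)
b(E, r) = 1 + r/5 (b(E, r) = (r - 1*(-5))/5 = (r + 5)/5 = (5 + r)/5 = 1 + r/5)
V(h) = 11/5 + 7*h (V(h) = (1 + (⅕)*6) + 7*h = (1 + 6/5) + 7*h = 11/5 + 7*h)
A = 18136/3 (A = 6051 - 17/3 = 18136/3 ≈ 6045.3)
√(V(-143) + A) = √((11/5 + 7*(-143)) + 18136/3) = √((11/5 - 1001) + 18136/3) = √(-4994/5 + 18136/3) = √(75698/15) = √1135470/15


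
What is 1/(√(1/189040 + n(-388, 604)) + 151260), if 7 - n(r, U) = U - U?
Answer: 28594190400/4325157238580719 - 4*√15634565015/4325157238580719 ≈ 6.6110e-6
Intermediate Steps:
n(r, U) = 7 (n(r, U) = 7 - (U - U) = 7 - 1*0 = 7 + 0 = 7)
1/(√(1/189040 + n(-388, 604)) + 151260) = 1/(√(1/189040 + 7) + 151260) = 1/(√(1323281/189040) + 151260) = 1/(√15634565015/47260 + 151260) = 1/(151260 + √15634565015/47260)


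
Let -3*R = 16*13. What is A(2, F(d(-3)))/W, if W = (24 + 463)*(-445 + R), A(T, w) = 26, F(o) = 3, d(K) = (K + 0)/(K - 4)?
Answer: -78/751441 ≈ -0.00010380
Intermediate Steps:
d(K) = K/(-4 + K)
R = -208/3 (R = -16*13/3 = -1/3*208 = -208/3 ≈ -69.333)
W = -751441/3 (W = (24 + 463)*(-445 - 208/3) = 487*(-1543/3) = -751441/3 ≈ -2.5048e+5)
A(2, F(d(-3)))/W = 26/(-751441/3) = 26*(-3/751441) = -78/751441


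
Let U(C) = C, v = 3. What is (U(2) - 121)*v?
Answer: -357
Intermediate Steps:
(U(2) - 121)*v = (2 - 121)*3 = -119*3 = -357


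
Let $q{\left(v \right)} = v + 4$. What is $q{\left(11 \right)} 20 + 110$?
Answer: $410$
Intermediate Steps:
$q{\left(v \right)} = 4 + v$
$q{\left(11 \right)} 20 + 110 = \left(4 + 11\right) 20 + 110 = 15 \cdot 20 + 110 = 300 + 110 = 410$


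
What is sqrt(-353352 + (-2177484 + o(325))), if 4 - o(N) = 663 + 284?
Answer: I*sqrt(2531779) ≈ 1591.2*I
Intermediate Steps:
o(N) = -943 (o(N) = 4 - (663 + 284) = 4 - 1*947 = 4 - 947 = -943)
sqrt(-353352 + (-2177484 + o(325))) = sqrt(-353352 + (-2177484 - 943)) = sqrt(-353352 - 2178427) = sqrt(-2531779) = I*sqrt(2531779)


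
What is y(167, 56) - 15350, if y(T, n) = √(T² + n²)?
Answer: -15350 + 5*√1241 ≈ -15174.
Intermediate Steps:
y(167, 56) - 15350 = √(167² + 56²) - 15350 = √(27889 + 3136) - 15350 = √31025 - 15350 = 5*√1241 - 15350 = -15350 + 5*√1241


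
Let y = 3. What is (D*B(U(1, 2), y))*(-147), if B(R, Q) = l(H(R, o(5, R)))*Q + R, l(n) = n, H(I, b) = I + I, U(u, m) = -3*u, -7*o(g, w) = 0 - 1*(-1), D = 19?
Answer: 58653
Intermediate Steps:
o(g, w) = -1/7 (o(g, w) = -(0 - 1*(-1))/7 = -(0 + 1)/7 = -1/7*1 = -1/7)
H(I, b) = 2*I
B(R, Q) = R + 2*Q*R (B(R, Q) = (2*R)*Q + R = 2*Q*R + R = R + 2*Q*R)
(D*B(U(1, 2), y))*(-147) = (19*((-3*1)*(1 + 2*3)))*(-147) = (19*(-3*(1 + 6)))*(-147) = (19*(-3*7))*(-147) = (19*(-21))*(-147) = -399*(-147) = 58653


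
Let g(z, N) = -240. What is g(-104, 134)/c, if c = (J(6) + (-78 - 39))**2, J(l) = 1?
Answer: -15/841 ≈ -0.017836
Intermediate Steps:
c = 13456 (c = (1 + (-78 - 39))**2 = (1 - 117)**2 = (-116)**2 = 13456)
g(-104, 134)/c = -240/13456 = -240*1/13456 = -15/841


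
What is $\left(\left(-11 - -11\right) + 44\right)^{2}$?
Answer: $1936$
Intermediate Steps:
$\left(\left(-11 - -11\right) + 44\right)^{2} = \left(\left(-11 + 11\right) + 44\right)^{2} = \left(0 + 44\right)^{2} = 44^{2} = 1936$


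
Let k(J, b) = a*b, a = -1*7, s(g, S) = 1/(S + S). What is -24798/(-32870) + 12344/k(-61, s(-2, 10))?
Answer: -4057386007/115045 ≈ -35268.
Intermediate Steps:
s(g, S) = 1/(2*S)
a = -7
k(J, b) = -7*b
-24798/(-32870) + 12344/k(-61, s(-2, 10)) = -24798/(-32870) + 12344/((-7/(2*10))) = -24798*(-1/32870) + 12344/((-7/(2*10))) = 12399/16435 + 12344/((-7*1/20)) = 12399/16435 + 12344/(-7/20) = 12399/16435 + 12344*(-20/7) = 12399/16435 - 246880/7 = -4057386007/115045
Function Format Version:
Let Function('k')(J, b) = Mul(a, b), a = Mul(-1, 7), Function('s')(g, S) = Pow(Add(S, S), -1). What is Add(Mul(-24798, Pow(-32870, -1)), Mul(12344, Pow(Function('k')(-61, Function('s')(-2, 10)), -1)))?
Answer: Rational(-4057386007, 115045) ≈ -35268.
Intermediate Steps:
Function('s')(g, S) = Mul(Rational(1, 2), Pow(S, -1)) (Function('s')(g, S) = Pow(Mul(2, S), -1) = Mul(Rational(1, 2), Pow(S, -1)))
a = -7
Function('k')(J, b) = Mul(-7, b)
Add(Mul(-24798, Pow(-32870, -1)), Mul(12344, Pow(Function('k')(-61, Function('s')(-2, 10)), -1))) = Add(Mul(-24798, Pow(-32870, -1)), Mul(12344, Pow(Mul(-7, Mul(Rational(1, 2), Pow(10, -1))), -1))) = Add(Mul(-24798, Rational(-1, 32870)), Mul(12344, Pow(Mul(-7, Mul(Rational(1, 2), Rational(1, 10))), -1))) = Add(Rational(12399, 16435), Mul(12344, Pow(Mul(-7, Rational(1, 20)), -1))) = Add(Rational(12399, 16435), Mul(12344, Pow(Rational(-7, 20), -1))) = Add(Rational(12399, 16435), Mul(12344, Rational(-20, 7))) = Add(Rational(12399, 16435), Rational(-246880, 7)) = Rational(-4057386007, 115045)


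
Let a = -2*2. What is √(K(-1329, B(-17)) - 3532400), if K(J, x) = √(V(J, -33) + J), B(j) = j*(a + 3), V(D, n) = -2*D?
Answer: √(-3532400 + √1329) ≈ 1879.5*I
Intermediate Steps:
a = -4
B(j) = -j (B(j) = j*(-4 + 3) = j*(-1) = -j)
K(J, x) = √(-J) (K(J, x) = √(-2*J + J) = √(-J))
√(K(-1329, B(-17)) - 3532400) = √(√(-1*(-1329)) - 3532400) = √(√1329 - 3532400) = √(-3532400 + √1329)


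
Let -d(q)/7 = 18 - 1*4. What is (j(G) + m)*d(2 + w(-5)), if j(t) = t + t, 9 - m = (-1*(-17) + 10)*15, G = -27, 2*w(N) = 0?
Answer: 44100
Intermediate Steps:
w(N) = 0 (w(N) = (½)*0 = 0)
d(q) = -98 (d(q) = -7*(18 - 1*4) = -7*(18 - 4) = -7*14 = -98)
m = -396 (m = 9 - (-1*(-17) + 10)*15 = 9 - (17 + 10)*15 = 9 - 27*15 = 9 - 1*405 = 9 - 405 = -396)
j(t) = 2*t
(j(G) + m)*d(2 + w(-5)) = (2*(-27) - 396)*(-98) = (-54 - 396)*(-98) = -450*(-98) = 44100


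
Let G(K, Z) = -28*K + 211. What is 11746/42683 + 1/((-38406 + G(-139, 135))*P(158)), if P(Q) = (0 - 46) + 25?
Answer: 8461426481/30747253929 ≈ 0.27519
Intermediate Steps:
G(K, Z) = 211 - 28*K
P(Q) = -21 (P(Q) = -46 + 25 = -21)
11746/42683 + 1/((-38406 + G(-139, 135))*P(158)) = 11746/42683 + 1/((-38406 + (211 - 28*(-139)))*(-21)) = 11746*(1/42683) - 1/21/(-38406 + (211 + 3892)) = 11746/42683 - 1/21/(-38406 + 4103) = 11746/42683 - 1/21/(-34303) = 11746/42683 - 1/34303*(-1/21) = 11746/42683 + 1/720363 = 8461426481/30747253929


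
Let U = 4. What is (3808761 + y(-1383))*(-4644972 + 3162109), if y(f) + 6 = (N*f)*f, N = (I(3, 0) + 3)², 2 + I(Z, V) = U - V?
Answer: -76554255580740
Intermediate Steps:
I(Z, V) = 2 - V (I(Z, V) = -2 + (4 - V) = 2 - V)
N = 25 (N = ((2 - 1*0) + 3)² = ((2 + 0) + 3)² = (2 + 3)² = 5² = 25)
y(f) = -6 + 25*f² (y(f) = -6 + (25*f)*f = -6 + 25*f²)
(3808761 + y(-1383))*(-4644972 + 3162109) = (3808761 + (-6 + 25*(-1383)²))*(-4644972 + 3162109) = (3808761 + (-6 + 25*1912689))*(-1482863) = (3808761 + (-6 + 47817225))*(-1482863) = (3808761 + 47817219)*(-1482863) = 51625980*(-1482863) = -76554255580740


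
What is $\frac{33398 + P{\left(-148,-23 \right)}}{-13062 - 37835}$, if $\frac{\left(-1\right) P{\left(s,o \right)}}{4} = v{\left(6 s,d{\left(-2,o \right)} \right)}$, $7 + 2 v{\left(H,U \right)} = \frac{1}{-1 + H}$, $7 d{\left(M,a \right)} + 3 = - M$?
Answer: $- \frac{29703270}{45247433} \approx -0.65646$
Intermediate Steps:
$d{\left(M,a \right)} = - \frac{3}{7} - \frac{M}{7}$ ($d{\left(M,a \right)} = - \frac{3}{7} + \frac{\left(-1\right) M}{7} = - \frac{3}{7} - \frac{M}{7}$)
$v{\left(H,U \right)} = - \frac{7}{2} + \frac{1}{2 \left(-1 + H\right)}$
$P{\left(s,o \right)} = - \frac{2 \left(8 - 42 s\right)}{-1 + 6 s}$ ($P{\left(s,o \right)} = - 4 \frac{8 - 7 \cdot 6 s}{2 \left(-1 + 6 s\right)} = - 4 \frac{8 - 42 s}{2 \left(-1 + 6 s\right)} = - \frac{2 \left(8 - 42 s\right)}{-1 + 6 s}$)
$\frac{33398 + P{\left(-148,-23 \right)}}{-13062 - 37835} = \frac{33398 + \frac{4 \left(-4 + 21 \left(-148\right)\right)}{-1 + 6 \left(-148\right)}}{-13062 - 37835} = \frac{33398 + \frac{4 \left(-4 - 3108\right)}{-1 - 888}}{-50897} = \left(33398 + 4 \frac{1}{-889} \left(-3112\right)\right) \left(- \frac{1}{50897}\right) = \left(33398 + 4 \left(- \frac{1}{889}\right) \left(-3112\right)\right) \left(- \frac{1}{50897}\right) = \left(33398 + \frac{12448}{889}\right) \left(- \frac{1}{50897}\right) = \frac{29703270}{889} \left(- \frac{1}{50897}\right) = - \frac{29703270}{45247433}$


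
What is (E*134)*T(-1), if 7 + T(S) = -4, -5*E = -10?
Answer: -2948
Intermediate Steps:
E = 2 (E = -1/5*(-10) = 2)
T(S) = -11 (T(S) = -7 - 4 = -11)
(E*134)*T(-1) = (2*134)*(-11) = 268*(-11) = -2948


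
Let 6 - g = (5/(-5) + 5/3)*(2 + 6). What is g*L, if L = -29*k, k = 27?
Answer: -522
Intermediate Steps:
L = -783 (L = -29*27 = -783)
g = ⅔ (g = 6 - (5/(-5) + 5/3)*(2 + 6) = 6 - (5*(-⅕) + 5*(⅓))*8 = 6 - (-1 + 5/3)*8 = 6 - 2*8/3 = 6 - 1*16/3 = 6 - 16/3 = ⅔ ≈ 0.66667)
g*L = (⅔)*(-783) = -522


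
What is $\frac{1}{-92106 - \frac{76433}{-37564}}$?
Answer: $- \frac{37564}{3459793351} \approx -1.0857 \cdot 10^{-5}$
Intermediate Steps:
$\frac{1}{-92106 - \frac{76433}{-37564}} = \frac{1}{-92106 - - \frac{76433}{37564}} = \frac{1}{-92106 + \frac{76433}{37564}} = \frac{1}{- \frac{3459793351}{37564}} = - \frac{37564}{3459793351}$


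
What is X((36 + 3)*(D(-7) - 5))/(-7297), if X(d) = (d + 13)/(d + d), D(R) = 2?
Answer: -4/65673 ≈ -6.0908e-5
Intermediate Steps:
X(d) = (13 + d)/(2*d) (X(d) = (13 + d)/((2*d)) = (13 + d)*(1/(2*d)) = (13 + d)/(2*d))
X((36 + 3)*(D(-7) - 5))/(-7297) = ((13 + (36 + 3)*(2 - 5))/(2*(((36 + 3)*(2 - 5)))))/(-7297) = ((13 + 39*(-3))/(2*((39*(-3)))))*(-1/7297) = ((½)*(13 - 117)/(-117))*(-1/7297) = ((½)*(-1/117)*(-104))*(-1/7297) = (4/9)*(-1/7297) = -4/65673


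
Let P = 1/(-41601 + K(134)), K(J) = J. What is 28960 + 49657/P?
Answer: -2059097859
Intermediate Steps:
P = -1/41467 (P = 1/(-41601 + 134) = 1/(-41467) = -1/41467 ≈ -2.4116e-5)
28960 + 49657/P = 28960 + 49657/(-1/41467) = 28960 + 49657*(-41467) = 28960 - 2059126819 = -2059097859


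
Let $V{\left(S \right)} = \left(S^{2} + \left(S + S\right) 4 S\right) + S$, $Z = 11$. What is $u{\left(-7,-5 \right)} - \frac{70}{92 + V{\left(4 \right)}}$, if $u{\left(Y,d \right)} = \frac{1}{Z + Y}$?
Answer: $- \frac{1}{24} \approx -0.041667$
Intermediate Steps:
$u{\left(Y,d \right)} = \frac{1}{11 + Y}$
$V{\left(S \right)} = S + 9 S^{2}$ ($V{\left(S \right)} = \left(S^{2} + 2 S 4 S\right) + S = \left(S^{2} + 8 S S\right) + S = \left(S^{2} + 8 S^{2}\right) + S = 9 S^{2} + S = S + 9 S^{2}$)
$u{\left(-7,-5 \right)} - \frac{70}{92 + V{\left(4 \right)}} = \frac{1}{11 - 7} - \frac{70}{92 + 4 \left(1 + 9 \cdot 4\right)} = \frac{1}{4} - \frac{70}{92 + 4 \left(1 + 36\right)} = \frac{1}{4} - \frac{70}{92 + 4 \cdot 37} = \frac{1}{4} - \frac{70}{92 + 148} = \frac{1}{4} - \frac{70}{240} = \frac{1}{4} - \frac{7}{24} = - \frac{1}{24}$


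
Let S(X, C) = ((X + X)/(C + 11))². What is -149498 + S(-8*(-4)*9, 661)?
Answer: -7325366/49 ≈ -1.4950e+5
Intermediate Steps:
S(X, C) = 4*X²/(11 + C)² (S(X, C) = ((2*X)/(11 + C))² = (2*X/(11 + C))² = 4*X²/(11 + C)²)
-149498 + S(-8*(-4)*9, 661) = -149498 + 4*(-8*(-4)*9)²/(11 + 661)² = -149498 + 4*(32*9)²/672² = -149498 + 4*288²*(1/451584) = -149498 + 4*82944*(1/451584) = -149498 + 36/49 = -7325366/49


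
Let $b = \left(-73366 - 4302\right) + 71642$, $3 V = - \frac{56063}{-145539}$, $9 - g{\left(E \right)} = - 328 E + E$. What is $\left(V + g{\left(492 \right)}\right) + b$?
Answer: $\frac{67617621002}{436617} \approx 1.5487 \cdot 10^{5}$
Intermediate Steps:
$g{\left(E \right)} = 9 + 327 E$ ($g{\left(E \right)} = 9 - \left(- 328 E + E\right) = 9 - - 327 E = 9 + 327 E$)
$V = \frac{56063}{436617}$ ($V = \frac{\left(-56063\right) \frac{1}{-145539}}{3} = \frac{\left(-56063\right) \left(- \frac{1}{145539}\right)}{3} = \frac{1}{3} \cdot \frac{56063}{145539} = \frac{56063}{436617} \approx 0.1284$)
$b = -6026$ ($b = \left(-73366 - 4302\right) + 71642 = -77668 + 71642 = -6026$)
$\left(V + g{\left(492 \right)}\right) + b = \left(\frac{56063}{436617} + \left(9 + 327 \cdot 492\right)\right) - 6026 = \left(\frac{56063}{436617} + \left(9 + 160884\right)\right) - 6026 = \left(\frac{56063}{436617} + 160893\right) - 6026 = \frac{70248675044}{436617} - 6026 = \frac{67617621002}{436617}$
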